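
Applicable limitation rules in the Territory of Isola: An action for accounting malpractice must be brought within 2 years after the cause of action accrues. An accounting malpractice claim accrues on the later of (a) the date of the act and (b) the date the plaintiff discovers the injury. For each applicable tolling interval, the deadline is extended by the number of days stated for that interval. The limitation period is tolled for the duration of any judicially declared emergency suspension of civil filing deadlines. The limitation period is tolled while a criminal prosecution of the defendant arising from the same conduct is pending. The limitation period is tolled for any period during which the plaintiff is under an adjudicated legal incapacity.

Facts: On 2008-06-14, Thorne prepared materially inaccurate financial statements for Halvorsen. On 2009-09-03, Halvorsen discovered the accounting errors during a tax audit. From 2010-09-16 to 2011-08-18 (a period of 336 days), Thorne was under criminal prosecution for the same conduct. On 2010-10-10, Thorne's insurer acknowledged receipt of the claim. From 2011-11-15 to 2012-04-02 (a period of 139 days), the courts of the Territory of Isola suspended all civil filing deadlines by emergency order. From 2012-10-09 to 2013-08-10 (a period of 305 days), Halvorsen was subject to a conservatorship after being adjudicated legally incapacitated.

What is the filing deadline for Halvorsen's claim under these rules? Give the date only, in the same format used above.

2013-10-22

Because discovery on 2009-09-03 post-dates the 2008-06-14 act, accrual under the later-of rule falls on 2009-09-03.
2 years from 2009-09-03 is 2011-09-03.
The period was tolled for 336 days by the pending criminal prosecution (2010-09-16 to 2011-08-18), pushing the deadline to 2012-08-04.
The emergency suspension of filing deadlines from 2011-11-15 to 2012-04-02 tolled the period for 139 days, extending the deadline to 2012-12-21.
The plaintiff's legal incapacity from 2012-10-09 to 2013-08-10 tolled the period for 305 days, extending the deadline to 2013-10-22.
Nothing else in the chronology tolls or restarts the period.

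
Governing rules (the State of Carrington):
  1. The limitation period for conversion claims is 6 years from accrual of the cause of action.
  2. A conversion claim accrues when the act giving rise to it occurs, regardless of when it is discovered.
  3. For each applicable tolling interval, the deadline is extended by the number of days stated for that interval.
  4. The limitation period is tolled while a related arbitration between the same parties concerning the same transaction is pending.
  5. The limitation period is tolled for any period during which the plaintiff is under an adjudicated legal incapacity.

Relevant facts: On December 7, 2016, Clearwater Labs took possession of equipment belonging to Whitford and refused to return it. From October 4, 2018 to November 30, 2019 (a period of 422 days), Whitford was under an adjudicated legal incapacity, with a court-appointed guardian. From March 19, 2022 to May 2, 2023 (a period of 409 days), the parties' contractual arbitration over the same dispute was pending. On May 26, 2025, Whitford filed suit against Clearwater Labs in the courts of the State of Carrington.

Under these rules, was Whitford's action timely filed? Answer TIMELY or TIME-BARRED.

The cause of action accrued on December 7, 2016, the date of the act.
Adding the 6 years base period to December 7, 2016 gives a deadline of December 7, 2022, before any tolling.
The period was tolled for 422 days by the plaintiff's legal incapacity (October 4, 2018 to November 30, 2019), pushing the deadline to February 2, 2024.
The period was tolled for 409 days by the pending related arbitration (March 19, 2022 to May 2, 2023), pushing the deadline to March 17, 2025.
Whitford filed on May 26, 2025, after the March 17, 2025 deadline, so the action is time-barred.

TIME-BARRED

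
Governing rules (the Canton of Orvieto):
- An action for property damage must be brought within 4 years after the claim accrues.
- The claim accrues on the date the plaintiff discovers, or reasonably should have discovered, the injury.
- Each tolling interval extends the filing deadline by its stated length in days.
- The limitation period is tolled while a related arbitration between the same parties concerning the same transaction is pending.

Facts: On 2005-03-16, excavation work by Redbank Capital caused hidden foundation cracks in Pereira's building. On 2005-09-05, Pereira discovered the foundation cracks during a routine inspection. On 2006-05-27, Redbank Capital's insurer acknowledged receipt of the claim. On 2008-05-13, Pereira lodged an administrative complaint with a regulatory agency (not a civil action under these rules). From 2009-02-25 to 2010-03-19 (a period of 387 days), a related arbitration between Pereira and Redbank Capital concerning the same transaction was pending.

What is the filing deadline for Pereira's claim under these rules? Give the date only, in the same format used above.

2010-09-27

Accrual is tied to discovery, so the period began on 2005-09-05 rather than on 2005-03-16 when the act occurred.
Adding the 4 years base period to 2005-09-05 gives a deadline of 2009-09-05, before any tolling.
The period was tolled for 387 days by the pending related arbitration (2009-02-25 to 2010-03-19), pushing the deadline to 2010-09-27.
The other events in the timeline have no effect on the limitation period under the stated rules.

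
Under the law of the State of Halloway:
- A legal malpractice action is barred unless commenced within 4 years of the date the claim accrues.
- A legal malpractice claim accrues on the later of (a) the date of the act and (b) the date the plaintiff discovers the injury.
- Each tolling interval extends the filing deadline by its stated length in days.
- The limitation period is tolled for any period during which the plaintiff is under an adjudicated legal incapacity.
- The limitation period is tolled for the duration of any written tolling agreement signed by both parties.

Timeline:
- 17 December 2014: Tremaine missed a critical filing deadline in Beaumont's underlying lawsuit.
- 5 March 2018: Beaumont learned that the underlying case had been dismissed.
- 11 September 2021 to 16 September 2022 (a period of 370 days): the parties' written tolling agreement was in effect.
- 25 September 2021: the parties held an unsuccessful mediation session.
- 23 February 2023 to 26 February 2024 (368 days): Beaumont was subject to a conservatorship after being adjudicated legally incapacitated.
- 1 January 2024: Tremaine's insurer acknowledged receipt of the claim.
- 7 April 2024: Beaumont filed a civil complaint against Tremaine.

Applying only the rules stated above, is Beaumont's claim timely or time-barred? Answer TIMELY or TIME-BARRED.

Taking the later of the act (17 December 2014) and discovery (5 March 2018), the claim accrued on 5 March 2018.
Adding the 4 years base period to 5 March 2018 gives a deadline of 5 March 2022, before any tolling.
The period was tolled for 370 days by the written tolling agreement (11 September 2021 to 16 September 2022), pushing the deadline to 10 March 2023.
The plaintiff's legal incapacity from 23 February 2023 to 26 February 2024 tolled the period for 368 days, extending the deadline to 12 March 2024.
None of the other events listed affects the running of the period under the stated rules.
Filing on 7 April 2024 missed the 12 March 2024 deadline — the action is time-barred.

TIME-BARRED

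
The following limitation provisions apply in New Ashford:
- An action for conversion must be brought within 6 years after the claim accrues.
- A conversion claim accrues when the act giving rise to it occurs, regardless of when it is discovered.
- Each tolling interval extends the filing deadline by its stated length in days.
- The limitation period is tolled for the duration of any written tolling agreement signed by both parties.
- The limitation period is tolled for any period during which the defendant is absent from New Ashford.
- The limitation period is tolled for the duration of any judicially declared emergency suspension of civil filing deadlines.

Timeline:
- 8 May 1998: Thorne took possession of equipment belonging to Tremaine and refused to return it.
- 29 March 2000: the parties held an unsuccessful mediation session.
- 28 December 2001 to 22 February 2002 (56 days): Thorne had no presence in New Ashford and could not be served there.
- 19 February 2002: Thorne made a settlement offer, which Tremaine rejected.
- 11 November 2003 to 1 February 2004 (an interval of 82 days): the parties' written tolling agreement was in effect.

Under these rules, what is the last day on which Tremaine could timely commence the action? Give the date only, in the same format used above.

The limitation period began to run on 8 May 1998.
The untolled deadline — 6 years after 8 May 1998 — is 8 May 2004.
The period was tolled for 56 days by the defendant's absence from the jurisdiction (28 December 2001 to 22 February 2002), pushing the deadline to 3 July 2004.
Because the written tolling agreement ran from 11 November 2003 to 1 February 2004, the deadline is extended by 82 days to 23 September 2004.
Nothing else in the chronology tolls or restarts the period.

23 September 2004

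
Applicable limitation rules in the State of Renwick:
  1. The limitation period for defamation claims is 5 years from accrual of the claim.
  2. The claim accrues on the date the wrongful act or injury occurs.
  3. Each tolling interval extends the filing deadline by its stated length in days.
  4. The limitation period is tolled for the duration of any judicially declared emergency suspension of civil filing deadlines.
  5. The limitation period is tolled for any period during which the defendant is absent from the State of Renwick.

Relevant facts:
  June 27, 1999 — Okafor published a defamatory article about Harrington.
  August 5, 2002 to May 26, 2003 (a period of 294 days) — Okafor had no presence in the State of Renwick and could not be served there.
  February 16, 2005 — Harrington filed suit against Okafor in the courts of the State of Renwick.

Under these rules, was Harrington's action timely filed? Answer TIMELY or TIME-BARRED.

The claim accrued on June 27, 1999, the date of the act.
5 years from June 27, 1999 is June 27, 2004.
The defendant's absence from the jurisdiction from August 5, 2002 to May 26, 2003 tolled the period for 294 days, extending the deadline to April 17, 2005.
The February 16, 2005 filing precedes the April 17, 2005 deadline; the claim is timely.

TIMELY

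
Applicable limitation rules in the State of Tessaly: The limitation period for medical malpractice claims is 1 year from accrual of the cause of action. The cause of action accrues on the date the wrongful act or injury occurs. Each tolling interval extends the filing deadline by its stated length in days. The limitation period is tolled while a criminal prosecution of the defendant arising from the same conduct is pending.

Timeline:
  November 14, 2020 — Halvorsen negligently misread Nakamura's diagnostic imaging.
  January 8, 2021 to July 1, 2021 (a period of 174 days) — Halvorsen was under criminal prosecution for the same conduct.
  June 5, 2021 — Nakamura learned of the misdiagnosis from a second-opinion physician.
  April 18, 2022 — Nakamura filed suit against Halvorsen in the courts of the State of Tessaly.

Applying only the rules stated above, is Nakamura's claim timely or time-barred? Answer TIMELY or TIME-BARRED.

Because the rule ties accrual to occurrence, the claim accrued on November 14, 2020, not on the June 5, 2021 discovery date.
Adding the 1 year base period to November 14, 2020 gives a deadline of November 14, 2021, before any tolling.
The pending criminal prosecution from January 8, 2021 to July 1, 2021 tolled the period for 174 days, extending the deadline to May 7, 2022.
The April 18, 2022 filing precedes the May 7, 2022 deadline; the claim is timely.

TIMELY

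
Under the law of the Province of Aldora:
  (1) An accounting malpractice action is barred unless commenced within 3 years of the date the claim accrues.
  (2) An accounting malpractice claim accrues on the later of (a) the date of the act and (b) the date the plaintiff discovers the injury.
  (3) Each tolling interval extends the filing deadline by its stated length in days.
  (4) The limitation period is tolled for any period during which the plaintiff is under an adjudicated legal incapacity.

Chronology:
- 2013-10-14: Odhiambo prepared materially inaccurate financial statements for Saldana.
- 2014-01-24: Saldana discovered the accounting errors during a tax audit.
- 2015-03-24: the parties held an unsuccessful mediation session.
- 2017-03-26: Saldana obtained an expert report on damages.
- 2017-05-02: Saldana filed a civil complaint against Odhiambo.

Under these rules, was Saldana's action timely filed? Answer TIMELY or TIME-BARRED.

Because discovery on 2014-01-24 post-dates the 2013-10-14 act, accrual under the later-of rule falls on 2014-01-24.
3 years from 2014-01-24 is 2017-01-24.
Nothing else in the chronology tolls or restarts the period.
Filing on 2017-05-02 missed the 2017-01-24 deadline — the action is time-barred.

TIME-BARRED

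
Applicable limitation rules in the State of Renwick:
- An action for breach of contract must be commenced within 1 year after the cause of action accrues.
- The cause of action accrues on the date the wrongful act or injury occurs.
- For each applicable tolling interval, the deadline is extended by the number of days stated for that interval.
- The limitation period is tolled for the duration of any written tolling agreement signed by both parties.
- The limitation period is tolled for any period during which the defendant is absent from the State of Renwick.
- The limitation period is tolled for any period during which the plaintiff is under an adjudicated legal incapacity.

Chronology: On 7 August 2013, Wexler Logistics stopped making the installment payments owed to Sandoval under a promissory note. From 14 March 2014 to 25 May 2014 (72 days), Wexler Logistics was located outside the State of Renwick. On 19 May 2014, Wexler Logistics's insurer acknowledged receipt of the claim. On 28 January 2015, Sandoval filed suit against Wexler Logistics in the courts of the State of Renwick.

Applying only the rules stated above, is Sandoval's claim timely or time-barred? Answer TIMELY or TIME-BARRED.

TIME-BARRED

The cause of action accrued on 7 August 2013, the date of the act.
Adding the 1 year base period to 7 August 2013 gives a deadline of 7 August 2014, before any tolling.
Because the defendant's absence from the jurisdiction ran from 14 March 2014 to 25 May 2014, the deadline is extended by 72 days to 18 October 2014.
Nothing else in the chronology tolls or restarts the period.
Sandoval filed on 28 January 2015, after the 18 October 2014 deadline, so the action is time-barred.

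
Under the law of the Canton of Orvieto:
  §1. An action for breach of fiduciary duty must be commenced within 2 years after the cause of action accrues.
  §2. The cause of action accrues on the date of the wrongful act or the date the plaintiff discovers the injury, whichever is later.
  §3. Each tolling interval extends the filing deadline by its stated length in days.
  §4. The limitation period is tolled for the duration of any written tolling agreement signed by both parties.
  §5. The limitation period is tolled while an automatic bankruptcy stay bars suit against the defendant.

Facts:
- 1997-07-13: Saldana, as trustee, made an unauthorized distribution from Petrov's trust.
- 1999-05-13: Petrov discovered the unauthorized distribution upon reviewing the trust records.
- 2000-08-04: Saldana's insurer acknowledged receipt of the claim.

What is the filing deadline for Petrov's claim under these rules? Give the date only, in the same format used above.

The claim accrued on 1999-05-13 — the later of the 1997-07-13 act and the 1999-05-13 discovery.
Adding the 2 years base period to 1999-05-13 gives a deadline of 2001-05-13, before any tolling.
None of the other events listed affects the running of the period under the stated rules.

2001-05-13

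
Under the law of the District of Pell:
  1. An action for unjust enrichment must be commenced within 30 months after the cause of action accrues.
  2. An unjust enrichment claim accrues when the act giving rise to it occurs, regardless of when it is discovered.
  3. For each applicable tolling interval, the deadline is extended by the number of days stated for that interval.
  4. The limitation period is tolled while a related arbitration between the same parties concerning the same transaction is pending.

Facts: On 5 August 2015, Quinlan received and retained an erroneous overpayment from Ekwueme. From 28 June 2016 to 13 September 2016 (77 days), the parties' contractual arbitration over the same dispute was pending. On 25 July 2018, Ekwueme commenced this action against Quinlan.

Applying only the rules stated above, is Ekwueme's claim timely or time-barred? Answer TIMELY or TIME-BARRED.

The limitation period began to run on 5 August 2015.
The untolled deadline — 30 months after 5 August 2015 — is 5 February 2018.
The period was tolled for 77 days by the pending related arbitration (28 June 2016 to 13 September 2016), pushing the deadline to 23 April 2018.
The 25 July 2018 filing falls after the 23 April 2018 deadline; the claim is time-barred.

TIME-BARRED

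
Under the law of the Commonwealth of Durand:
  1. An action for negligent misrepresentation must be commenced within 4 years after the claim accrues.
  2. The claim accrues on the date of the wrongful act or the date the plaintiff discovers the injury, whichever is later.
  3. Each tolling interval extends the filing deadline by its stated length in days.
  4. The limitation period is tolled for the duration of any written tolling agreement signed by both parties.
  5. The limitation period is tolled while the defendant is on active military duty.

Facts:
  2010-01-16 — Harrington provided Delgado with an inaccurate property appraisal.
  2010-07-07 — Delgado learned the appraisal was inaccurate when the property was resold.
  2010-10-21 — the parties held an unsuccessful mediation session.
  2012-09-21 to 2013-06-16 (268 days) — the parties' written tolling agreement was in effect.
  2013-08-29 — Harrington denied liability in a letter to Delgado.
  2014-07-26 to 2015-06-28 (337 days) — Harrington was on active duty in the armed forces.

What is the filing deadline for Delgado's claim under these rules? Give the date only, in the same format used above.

Taking the later of the act (2010-01-16) and discovery (2010-07-07), the claim accrued on 2010-07-07.
Adding the 4 years base period to 2010-07-07 gives a deadline of 2014-07-07, before any tolling.
The period was tolled for 268 days by the written tolling agreement (2012-09-21 to 2013-06-16), pushing the deadline to 2015-04-01.
The defendant's active military service from 2014-07-26 to 2015-06-28 tolled the period for 337 days, extending the deadline to 2016-03-03.
The other events in the timeline have no effect on the limitation period under the stated rules.

2016-03-03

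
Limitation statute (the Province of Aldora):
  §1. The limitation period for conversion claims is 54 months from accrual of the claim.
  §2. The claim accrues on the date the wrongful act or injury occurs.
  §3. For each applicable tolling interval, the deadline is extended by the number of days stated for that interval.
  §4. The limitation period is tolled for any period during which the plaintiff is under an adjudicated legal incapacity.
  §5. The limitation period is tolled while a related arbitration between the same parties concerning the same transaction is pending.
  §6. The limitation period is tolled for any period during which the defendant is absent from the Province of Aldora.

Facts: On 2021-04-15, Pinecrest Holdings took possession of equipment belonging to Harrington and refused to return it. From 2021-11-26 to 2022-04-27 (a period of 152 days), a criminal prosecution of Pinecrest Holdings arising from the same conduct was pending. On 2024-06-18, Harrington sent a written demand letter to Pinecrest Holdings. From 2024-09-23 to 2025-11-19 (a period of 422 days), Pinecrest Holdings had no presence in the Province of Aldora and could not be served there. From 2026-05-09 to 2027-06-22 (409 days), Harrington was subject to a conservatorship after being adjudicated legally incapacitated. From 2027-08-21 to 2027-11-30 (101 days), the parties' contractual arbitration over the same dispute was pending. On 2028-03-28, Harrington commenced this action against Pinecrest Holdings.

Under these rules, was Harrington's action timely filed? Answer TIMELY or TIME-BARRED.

The limitation period began to run on 2021-04-15.
54 months from 2021-04-15 is 2025-10-15.
Because the defendant's absence from the jurisdiction ran from 2024-09-23 to 2025-11-19, the deadline is extended by 422 days to 2026-12-11.
Because the plaintiff's legal incapacity ran from 2026-05-09 to 2027-06-22, the deadline is extended by 409 days to 2028-01-24.
Because the pending related arbitration ran from 2027-08-21 to 2027-11-30, the deadline is extended by 101 days to 2028-05-04.
Although a criminal prosecution ran from 2021-11-26 to 2022-04-27, the stated rules do not make that a tolling event, so it is disregarded.
The other events in the timeline have no effect on the limitation period under the stated rules.
Filing on 2028-03-28 beat the 2028-05-04 deadline — the action is timely.

TIMELY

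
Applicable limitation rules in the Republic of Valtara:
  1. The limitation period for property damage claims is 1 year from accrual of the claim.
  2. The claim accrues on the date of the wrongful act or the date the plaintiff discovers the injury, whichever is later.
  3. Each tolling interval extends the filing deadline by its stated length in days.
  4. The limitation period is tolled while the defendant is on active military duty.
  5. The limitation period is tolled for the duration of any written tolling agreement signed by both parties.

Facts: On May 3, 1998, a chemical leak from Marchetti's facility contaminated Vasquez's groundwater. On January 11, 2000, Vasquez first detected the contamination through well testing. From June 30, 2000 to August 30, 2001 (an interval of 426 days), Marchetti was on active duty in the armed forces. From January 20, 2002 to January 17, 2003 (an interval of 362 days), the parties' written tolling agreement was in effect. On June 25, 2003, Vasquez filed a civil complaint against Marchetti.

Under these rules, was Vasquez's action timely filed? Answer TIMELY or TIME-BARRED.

Because discovery on January 11, 2000 post-dates the May 3, 1998 act, accrual under the later-of rule falls on January 11, 2000.
1 year from January 11, 2000 is January 11, 2001.
Because the defendant's active military service ran from June 30, 2000 to August 30, 2001, the deadline is extended by 426 days to March 13, 2002.
Because the written tolling agreement ran from January 20, 2002 to January 17, 2003, the deadline is extended by 362 days to March 10, 2003.
Vasquez filed on June 25, 2003, after the March 10, 2003 deadline, so the action is time-barred.

TIME-BARRED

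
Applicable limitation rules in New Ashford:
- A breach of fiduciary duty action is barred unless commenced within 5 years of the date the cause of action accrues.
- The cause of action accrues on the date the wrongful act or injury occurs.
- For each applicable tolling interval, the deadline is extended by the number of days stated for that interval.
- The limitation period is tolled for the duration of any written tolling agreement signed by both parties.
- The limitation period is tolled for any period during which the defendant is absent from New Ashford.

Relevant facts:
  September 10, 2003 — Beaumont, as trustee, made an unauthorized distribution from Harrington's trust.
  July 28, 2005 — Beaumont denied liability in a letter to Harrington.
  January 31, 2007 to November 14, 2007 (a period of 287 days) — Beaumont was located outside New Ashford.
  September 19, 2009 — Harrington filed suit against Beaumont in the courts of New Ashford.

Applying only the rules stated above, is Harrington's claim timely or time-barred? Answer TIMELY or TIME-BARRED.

The claim accrued on September 10, 2003, when the wrongful act occurred.
5 years from September 10, 2003 is September 10, 2008.
Because the defendant's absence from the jurisdiction ran from January 31, 2007 to November 14, 2007, the deadline is extended by 287 days to June 24, 2009.
Nothing else in the chronology tolls or restarts the period.
Harrington filed on September 19, 2009, after the June 24, 2009 deadline, so the action is time-barred.

TIME-BARRED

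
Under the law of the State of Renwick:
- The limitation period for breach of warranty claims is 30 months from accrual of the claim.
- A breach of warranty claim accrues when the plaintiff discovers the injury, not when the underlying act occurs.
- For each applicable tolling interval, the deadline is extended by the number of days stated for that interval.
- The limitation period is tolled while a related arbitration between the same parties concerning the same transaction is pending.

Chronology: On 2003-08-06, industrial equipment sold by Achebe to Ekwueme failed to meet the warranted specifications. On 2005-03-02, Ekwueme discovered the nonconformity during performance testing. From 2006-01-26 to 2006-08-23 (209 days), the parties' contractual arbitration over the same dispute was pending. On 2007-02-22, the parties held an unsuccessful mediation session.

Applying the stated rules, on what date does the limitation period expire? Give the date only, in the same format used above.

The claim did not accrue until Ekwueme discovered the injury on 2005-03-02; the 2003-08-06 act date does not start the clock under the stated rule.
The untolled deadline — 30 months after 2005-03-02 — is 2007-09-02.
The pending related arbitration from 2006-01-26 to 2006-08-23 tolled the period for 209 days, extending the deadline to 2008-03-29.
The other events in the timeline have no effect on the limitation period under the stated rules.

2008-03-29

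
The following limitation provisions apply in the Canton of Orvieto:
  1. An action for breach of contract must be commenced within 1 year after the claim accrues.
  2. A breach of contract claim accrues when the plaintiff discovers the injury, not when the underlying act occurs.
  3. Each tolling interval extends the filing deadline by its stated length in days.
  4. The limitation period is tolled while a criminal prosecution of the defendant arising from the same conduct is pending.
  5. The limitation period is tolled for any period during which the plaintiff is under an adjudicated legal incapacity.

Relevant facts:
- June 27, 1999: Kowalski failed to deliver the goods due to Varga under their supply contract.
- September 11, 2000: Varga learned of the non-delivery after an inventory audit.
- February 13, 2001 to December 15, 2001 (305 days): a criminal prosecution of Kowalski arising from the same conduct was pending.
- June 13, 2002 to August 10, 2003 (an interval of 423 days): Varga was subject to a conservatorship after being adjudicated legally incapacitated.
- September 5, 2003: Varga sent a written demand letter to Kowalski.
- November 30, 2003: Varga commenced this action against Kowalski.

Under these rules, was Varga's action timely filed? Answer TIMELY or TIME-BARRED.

Under the discovery rule, the claim accrued on September 11, 2000, when Varga discovered the injury — not on the June 27, 1999 date of the underlying act.
Adding the 1 year base period to September 11, 2000 gives a deadline of September 11, 2001, before any tolling.
The period was tolled for 305 days by the pending criminal prosecution (February 13, 2001 to December 15, 2001), pushing the deadline to July 13, 2002.
The plaintiff's legal incapacity from June 13, 2002 to August 10, 2003 tolled the period for 423 days, extending the deadline to September 9, 2003.
The other events in the timeline have no effect on the limitation period under the stated rules.
The November 30, 2003 filing falls after the September 9, 2003 deadline; the claim is time-barred.

TIME-BARRED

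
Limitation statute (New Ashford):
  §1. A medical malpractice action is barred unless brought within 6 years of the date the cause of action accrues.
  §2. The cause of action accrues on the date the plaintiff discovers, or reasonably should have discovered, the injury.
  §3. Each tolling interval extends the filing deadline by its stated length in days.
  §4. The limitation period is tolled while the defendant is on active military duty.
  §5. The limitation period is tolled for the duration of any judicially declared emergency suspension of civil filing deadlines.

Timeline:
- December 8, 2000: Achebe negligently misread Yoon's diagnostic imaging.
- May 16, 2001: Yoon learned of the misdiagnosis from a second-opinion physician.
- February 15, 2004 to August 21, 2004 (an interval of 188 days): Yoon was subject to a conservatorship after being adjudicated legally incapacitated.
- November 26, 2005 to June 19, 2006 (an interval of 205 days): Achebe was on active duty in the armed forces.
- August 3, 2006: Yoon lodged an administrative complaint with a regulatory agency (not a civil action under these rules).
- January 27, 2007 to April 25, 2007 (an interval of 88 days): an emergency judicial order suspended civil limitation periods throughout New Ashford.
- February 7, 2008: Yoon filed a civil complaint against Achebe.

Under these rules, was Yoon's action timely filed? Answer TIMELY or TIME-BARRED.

TIMELY

Under the discovery rule, the claim accrued on May 16, 2001, when Yoon discovered the injury — not on the December 8, 2000 date of the underlying act.
Adding the 6 years base period to May 16, 2001 gives a deadline of May 16, 2007, before any tolling.
The period was tolled for 205 days by the defendant's active military service (November 26, 2005 to June 19, 2006), pushing the deadline to December 7, 2007.
The period was tolled for 88 days by the emergency suspension of filing deadlines (January 27, 2007 to April 25, 2007), pushing the deadline to March 4, 2008.
No stated provision tolls the period for the plaintiff's incapacity, so the interval from February 15, 2004 to August 21, 2004 has no effect on the deadline.
None of the other events listed affects the running of the period under the stated rules.
Yoon filed on February 7, 2008, before the March 4, 2008 deadline, so the action is timely.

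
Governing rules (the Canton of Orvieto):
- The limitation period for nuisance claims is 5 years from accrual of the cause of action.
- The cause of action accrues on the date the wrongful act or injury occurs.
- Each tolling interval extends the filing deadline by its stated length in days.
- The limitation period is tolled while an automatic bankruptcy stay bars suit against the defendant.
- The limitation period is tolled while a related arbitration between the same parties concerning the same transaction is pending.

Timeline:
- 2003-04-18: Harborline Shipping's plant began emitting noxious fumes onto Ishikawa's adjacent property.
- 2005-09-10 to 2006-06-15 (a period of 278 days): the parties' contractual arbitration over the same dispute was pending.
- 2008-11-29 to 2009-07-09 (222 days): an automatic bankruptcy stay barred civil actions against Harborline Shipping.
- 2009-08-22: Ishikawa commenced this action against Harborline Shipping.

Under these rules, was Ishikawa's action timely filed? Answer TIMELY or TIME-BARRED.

The limitation period began to run on 2003-04-18.
Adding the 5 years base period to 2003-04-18 gives a deadline of 2008-04-18, before any tolling.
The pending related arbitration from 2005-09-10 to 2006-06-15 tolled the period for 278 days, extending the deadline to 2009-01-21.
The automatic bankruptcy stay from 2008-11-29 to 2009-07-09 tolled the period for 222 days, extending the deadline to 2009-08-31.
Ishikawa filed on 2009-08-22, before the 2009-08-31 deadline, so the action is timely.

TIMELY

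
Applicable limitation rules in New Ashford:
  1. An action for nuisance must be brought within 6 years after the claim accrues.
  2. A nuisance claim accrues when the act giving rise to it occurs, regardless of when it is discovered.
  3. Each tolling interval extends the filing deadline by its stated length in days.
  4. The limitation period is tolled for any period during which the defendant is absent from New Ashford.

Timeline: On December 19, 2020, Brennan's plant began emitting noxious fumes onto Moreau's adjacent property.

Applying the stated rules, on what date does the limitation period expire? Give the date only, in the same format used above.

The claim accrued on December 19, 2020, when the wrongful act occurred.
The untolled deadline — 6 years after December 19, 2020 — is December 19, 2026.

December 19, 2026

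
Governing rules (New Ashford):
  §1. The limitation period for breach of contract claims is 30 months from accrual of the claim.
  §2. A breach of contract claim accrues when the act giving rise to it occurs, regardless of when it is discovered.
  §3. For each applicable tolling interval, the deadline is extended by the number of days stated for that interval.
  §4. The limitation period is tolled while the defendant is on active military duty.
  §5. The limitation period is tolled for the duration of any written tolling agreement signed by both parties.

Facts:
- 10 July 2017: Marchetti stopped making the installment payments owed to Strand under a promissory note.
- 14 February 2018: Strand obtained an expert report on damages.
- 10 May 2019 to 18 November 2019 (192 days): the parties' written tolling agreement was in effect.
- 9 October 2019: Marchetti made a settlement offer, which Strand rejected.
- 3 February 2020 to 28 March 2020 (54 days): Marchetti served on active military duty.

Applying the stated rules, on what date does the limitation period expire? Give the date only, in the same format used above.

12 September 2020

The claim accrued on 10 July 2017, when the wrongful act occurred.
The untolled deadline — 30 months after 10 July 2017 — is 10 January 2020.
The period was tolled for 192 days by the written tolling agreement (10 May 2019 to 18 November 2019), pushing the deadline to 20 July 2020.
The period was tolled for 54 days by the defendant's active military service (3 February 2020 to 28 March 2020), pushing the deadline to 12 September 2020.
The other events in the timeline have no effect on the limitation period under the stated rules.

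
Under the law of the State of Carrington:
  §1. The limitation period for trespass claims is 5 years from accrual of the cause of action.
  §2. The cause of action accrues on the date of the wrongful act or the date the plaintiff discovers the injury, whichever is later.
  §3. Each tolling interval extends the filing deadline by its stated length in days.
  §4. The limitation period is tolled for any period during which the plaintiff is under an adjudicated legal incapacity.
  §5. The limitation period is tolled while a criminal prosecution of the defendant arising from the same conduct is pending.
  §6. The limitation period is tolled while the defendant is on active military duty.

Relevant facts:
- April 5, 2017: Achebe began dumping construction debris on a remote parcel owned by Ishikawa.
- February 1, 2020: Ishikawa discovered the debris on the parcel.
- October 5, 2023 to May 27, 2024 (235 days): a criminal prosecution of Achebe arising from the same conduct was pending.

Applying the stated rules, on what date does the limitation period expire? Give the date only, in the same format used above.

September 24, 2025

Because discovery on February 1, 2020 post-dates the April 5, 2017 act, accrual under the later-of rule falls on February 1, 2020.
The untolled deadline — 5 years after February 1, 2020 — is February 1, 2025.
The period was tolled for 235 days by the pending criminal prosecution (October 5, 2023 to May 27, 2024), pushing the deadline to September 24, 2025.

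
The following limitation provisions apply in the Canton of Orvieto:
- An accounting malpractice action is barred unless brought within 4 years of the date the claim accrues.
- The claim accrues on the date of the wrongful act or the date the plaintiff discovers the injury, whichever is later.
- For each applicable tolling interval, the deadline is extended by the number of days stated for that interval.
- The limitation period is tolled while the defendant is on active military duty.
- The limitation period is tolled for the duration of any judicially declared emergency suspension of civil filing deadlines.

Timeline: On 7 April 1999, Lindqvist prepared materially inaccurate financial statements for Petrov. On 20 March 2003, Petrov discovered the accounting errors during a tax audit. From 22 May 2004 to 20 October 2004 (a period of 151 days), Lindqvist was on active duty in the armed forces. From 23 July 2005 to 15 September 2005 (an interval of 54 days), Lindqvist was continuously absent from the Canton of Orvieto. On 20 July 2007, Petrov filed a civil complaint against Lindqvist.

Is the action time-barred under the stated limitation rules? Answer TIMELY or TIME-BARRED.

TIMELY

Taking the later of the act (7 April 1999) and discovery (20 March 2003), the claim accrued on 20 March 2003.
4 years from 20 March 2003 is 20 March 2007.
The defendant's active military service from 22 May 2004 to 20 October 2004 tolled the period for 151 days, extending the deadline to 18 August 2007.
Although the defendant's absence ran from 23 July 2005 to 15 September 2005, the stated rules do not make that a tolling event, so it is disregarded.
Petrov filed on 20 July 2007, before the 18 August 2007 deadline, so the action is timely.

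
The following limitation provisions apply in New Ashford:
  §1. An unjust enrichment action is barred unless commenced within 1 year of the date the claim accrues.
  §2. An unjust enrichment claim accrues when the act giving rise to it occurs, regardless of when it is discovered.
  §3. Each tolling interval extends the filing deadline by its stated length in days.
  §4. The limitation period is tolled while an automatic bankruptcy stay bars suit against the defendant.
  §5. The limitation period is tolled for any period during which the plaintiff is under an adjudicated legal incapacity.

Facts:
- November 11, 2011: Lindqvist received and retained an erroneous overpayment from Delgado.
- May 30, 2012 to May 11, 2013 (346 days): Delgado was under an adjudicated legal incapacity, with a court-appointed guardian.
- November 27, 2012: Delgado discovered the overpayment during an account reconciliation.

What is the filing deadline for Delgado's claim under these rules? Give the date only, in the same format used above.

The claim accrued on November 11, 2011, when the wrongful act occurred; under the stated occurrence rule the November 27, 2012 discovery does not delay accrual.
The untolled deadline — 1 year after November 11, 2011 — is November 11, 2012.
The plaintiff's legal incapacity from May 30, 2012 to May 11, 2013 tolled the period for 346 days, extending the deadline to October 23, 2013.

October 23, 2013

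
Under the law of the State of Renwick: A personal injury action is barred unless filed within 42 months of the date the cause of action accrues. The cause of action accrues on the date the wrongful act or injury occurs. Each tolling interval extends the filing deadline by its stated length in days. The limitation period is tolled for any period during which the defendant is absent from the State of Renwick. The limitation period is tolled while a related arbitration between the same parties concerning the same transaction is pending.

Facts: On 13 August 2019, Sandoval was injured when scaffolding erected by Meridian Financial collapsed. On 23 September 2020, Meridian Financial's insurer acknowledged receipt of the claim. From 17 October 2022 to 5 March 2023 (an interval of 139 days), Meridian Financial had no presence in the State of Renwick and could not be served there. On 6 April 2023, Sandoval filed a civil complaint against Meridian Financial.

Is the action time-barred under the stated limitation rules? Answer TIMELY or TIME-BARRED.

TIMELY

The claim accrued on 13 August 2019, when the wrongful act occurred.
Adding the 42 months base period to 13 August 2019 gives a deadline of 13 February 2023, before any tolling.
The period was tolled for 139 days by the defendant's absence from the jurisdiction (17 October 2022 to 5 March 2023), pushing the deadline to 2 July 2023.
The other events in the timeline have no effect on the limitation period under the stated rules.
Sandoval filed on 6 April 2023, before the 2 July 2023 deadline, so the action is timely.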